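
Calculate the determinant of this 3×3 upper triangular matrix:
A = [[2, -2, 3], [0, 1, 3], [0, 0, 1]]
2

The determinant of a triangular matrix is the product of its diagonal entries (the off-diagonal entries above the diagonal do not affect it).
det(A) = (2) * (1) * (1) = 2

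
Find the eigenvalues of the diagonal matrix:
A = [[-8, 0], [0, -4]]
λ₁ = -8, λ₂ = -4

The characteristic polynomial of A is det(A - λI) = (-8 - λ)(-4 - λ) = 0.
The roots are λ = -8 and λ = -4, so the eigenvalues are the diagonal entries.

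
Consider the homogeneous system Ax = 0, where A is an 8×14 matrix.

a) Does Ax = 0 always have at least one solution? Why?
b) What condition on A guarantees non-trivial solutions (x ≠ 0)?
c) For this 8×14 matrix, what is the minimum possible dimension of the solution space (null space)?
a) Yes, x = 0 is always a solution. b) When A has linearly dependent columns (rank < n). c) Minimum nullity = 6.

a) x = 0 satisfies A·0 = 0, so the zero vector is always a solution.
b) Non-trivial solutions exist iff the columns of A are linearly dependent, equivalently rank(A) < n (the number of columns).
c) By rank-nullity, rank(A) + nullity(A) = n = 14. Since A has only 8 rows, rank(A) ≤ 8, so nullity(A) ≥ 14 - 8 = 6.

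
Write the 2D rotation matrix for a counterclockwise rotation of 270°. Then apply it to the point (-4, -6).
R = [[0, 1], [-1, 0]]; R·(-4, -6) = (-6, 4)

Rotation matrix formula: R(θ) = [[cos θ, -sin θ], [sin θ, cos θ]]
For θ = 270°:
cos(270°) = 0
sin(270°) = -1
R = [[0, 1], [-1, 0]]
Apply to (-4, -6): [0·-4 + (1)·-6, -1·-4 + 0·-6] = (-6, 4)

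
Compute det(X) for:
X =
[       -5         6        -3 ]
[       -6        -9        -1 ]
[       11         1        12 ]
det(X) = 622

Expand along row 0 (cofactor expansion): det(X) = a*(e*i - f*h) - b*(d*i - f*g) + c*(d*h - e*g), where the 3×3 is [[a, b, c], [d, e, f], [g, h, i]].
Minor M_00 = (-9)*(12) - (-1)*(1) = -108 + 1 = -107.
Minor M_01 = (-6)*(12) - (-1)*(11) = -72 + 11 = -61.
Minor M_02 = (-6)*(1) - (-9)*(11) = -6 + 99 = 93.
det(X) = (-5)*(-107) - (6)*(-61) + (-3)*(93) = 535 + 366 - 279 = 622.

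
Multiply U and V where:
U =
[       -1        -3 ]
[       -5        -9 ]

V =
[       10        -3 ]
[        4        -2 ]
UV =
[      -22         9 ]
[      -86        33 ]

Matrix multiplication: (UV)[i][j] = sum over k of U[i][k] * V[k][j].
  (UV)[0][0] = (-1)*(10) + (-3)*(4) = -22
  (UV)[0][1] = (-1)*(-3) + (-3)*(-2) = 9
  (UV)[1][0] = (-5)*(10) + (-9)*(4) = -86
  (UV)[1][1] = (-5)*(-3) + (-9)*(-2) = 33
UV =
[      -22         9 ]
[      -86        33 ]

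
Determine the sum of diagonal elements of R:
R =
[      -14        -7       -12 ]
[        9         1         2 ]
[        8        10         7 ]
tr(R) = -14 + 1 + 7 = -6

The trace of a square matrix is the sum of its diagonal entries.
Diagonal entries of R: R[0][0] = -14, R[1][1] = 1, R[2][2] = 7.
tr(R) = -14 + 1 + 7 = -6.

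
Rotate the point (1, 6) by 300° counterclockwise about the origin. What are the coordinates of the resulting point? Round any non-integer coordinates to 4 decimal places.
(5.6962, 2.1340)

Rotation matrix R(θ) = [[cos θ, -sin θ], [sin θ, cos θ]]; for θ = 300°:
R = [[1/2, √3/2], [-√3/2, 1/2]]
Result: R × [1, 6]ᵀ = [1/2·1 + (√3/2)·6, -√3/2·1 + (1/2)·6]ᵀ = (5.6962, 2.1340)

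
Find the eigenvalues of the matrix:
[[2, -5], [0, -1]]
λ = -1 and λ = 2

Characteristic equation: det(A - λI) = 0
λ² - (trace)λ + (det) = 0
λ² - (1)λ + (-2) = 0
λ² - 1λ - 2 = 0
Solving: λ = -1, 2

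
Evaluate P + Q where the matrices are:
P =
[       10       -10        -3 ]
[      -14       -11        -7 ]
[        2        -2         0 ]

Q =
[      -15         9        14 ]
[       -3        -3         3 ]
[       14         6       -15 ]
P + Q =
[       -5        -1        11 ]
[      -17       -14        -4 ]
[       16         4       -15 ]

Matrix addition is elementwise: (P+Q)[i][j] = P[i][j] + Q[i][j].
  (P+Q)[0][0] = (10) + (-15) = -5
  (P+Q)[0][1] = (-10) + (9) = -1
  (P+Q)[0][2] = (-3) + (14) = 11
  (P+Q)[1][0] = (-14) + (-3) = -17
  (P+Q)[1][1] = (-11) + (-3) = -14
  (P+Q)[1][2] = (-7) + (3) = -4
  (P+Q)[2][0] = (2) + (14) = 16
  (P+Q)[2][1] = (-2) + (6) = 4
  (P+Q)[2][2] = (0) + (-15) = -15
P + Q =
[       -5        -1        11 ]
[      -17       -14        -4 ]
[       16         4       -15 ]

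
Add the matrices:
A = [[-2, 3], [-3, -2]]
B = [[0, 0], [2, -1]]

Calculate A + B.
[[-2, 3], [-1, -3]]

Add corresponding elements:
(-2)+(0)=-2
(3)+(0)=3
(-3)+(2)=-1
(-2)+(-1)=-3
A + B = [[-2, 3], [-1, -3]]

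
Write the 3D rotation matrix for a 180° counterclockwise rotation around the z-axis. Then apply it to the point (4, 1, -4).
R = [[-1, 0, 0], [0, -1, 0], [0, 0, 1]]; R·(4, 1, -4) = (-4, -1, -4)

Rotation matrix for 180° around z-axis:
cos(180°) = -1, sin(180°) = 0
R = [[-1, 0, 0], [0, -1, 0], [0, 0, 1]]
Apply to (4, 1, -4): R·[4, 1, -4]ᵀ = (-4, -1, -4)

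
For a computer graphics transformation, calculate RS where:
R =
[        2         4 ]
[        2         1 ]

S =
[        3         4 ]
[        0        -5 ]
RS =
[        6       -12 ]
[        6         3 ]

Matrix multiplication: (RS)[i][j] = sum over k of R[i][k] * S[k][j].
  (RS)[0][0] = (2)*(3) + (4)*(0) = 6
  (RS)[0][1] = (2)*(4) + (4)*(-5) = -12
  (RS)[1][0] = (2)*(3) + (1)*(0) = 6
  (RS)[1][1] = (2)*(4) + (1)*(-5) = 3
RS =
[        6       -12 ]
[        6         3 ]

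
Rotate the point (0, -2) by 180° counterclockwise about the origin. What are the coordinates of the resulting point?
(0, 2)

Rotation matrix R(θ) = [[cos θ, -sin θ], [sin θ, cos θ]]; for θ = 180°:
R = [[-1, 0], [0, -1]]
Result: R × [0, -2]ᵀ = [-1·0 + (0)·-2, 0·0 + (-1)·-2]ᵀ = (0, 2)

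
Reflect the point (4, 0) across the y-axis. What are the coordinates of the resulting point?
(-4, 0)

Reflection across y-axis: (4, 0) → (-4, 0)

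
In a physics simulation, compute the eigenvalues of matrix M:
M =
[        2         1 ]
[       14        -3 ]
λ = -5, 4

Solve det(M - λI) = 0. For a 2×2 matrix the characteristic equation is λ² - (trace)λ + det = 0.
trace(M) = a + d = 2 - 3 = -1.
det(M) = a*d - b*c = (2)*(-3) - (1)*(14) = -6 - 14 = -20.
Characteristic equation: λ² - (-1)λ + (-20) = 0.
Discriminant = (-1)² - 4*(-20) = 1 + 80 = 81.
λ = (-1 ± √81) / 2 = (-1 ± 9) / 2 = -5, 4.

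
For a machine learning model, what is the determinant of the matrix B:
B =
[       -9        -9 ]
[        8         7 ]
det(B) = 9

For a 2×2 matrix [[a, b], [c, d]], det = a*d - b*c.
det(B) = (-9)*(7) - (-9)*(8) = -63 + 72 = 9.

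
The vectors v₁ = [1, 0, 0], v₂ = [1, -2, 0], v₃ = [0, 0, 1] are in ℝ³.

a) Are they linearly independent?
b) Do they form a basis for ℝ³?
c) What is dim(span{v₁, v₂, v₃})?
Yes independent, yes basis, dim = 3

Stack v₁, v₂, v₃ as rows of a 3×3 matrix.
[[1, 0, 0]; [1, -2, 0]; [0, 0, 1]] is already lower triangular with nonzero diagonal entries (1, -2, 1), so its determinant is the product of the diagonal entries, det = (1)·(-2)·(1) = -2 ≠ 0, and the rows are linearly independent.
Three linearly independent vectors in ℝ³ form a basis for ℝ³, so dim(span{v₁,v₂,v₃}) = 3.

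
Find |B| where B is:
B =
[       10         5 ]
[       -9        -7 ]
det(B) = -25

For a 2×2 matrix [[a, b], [c, d]], det = a*d - b*c.
det(B) = (10)*(-7) - (5)*(-9) = -70 + 45 = -25.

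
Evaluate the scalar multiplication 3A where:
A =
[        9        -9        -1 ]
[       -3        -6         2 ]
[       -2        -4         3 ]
3A =
[       27       -27        -3 ]
[       -9       -18         6 ]
[       -6       -12         9 ]

Scalar multiplication is elementwise: (3A)[i][j] = 3 * A[i][j].
  (3A)[0][0] = 3 * (9) = 27
  (3A)[0][1] = 3 * (-9) = -27
  (3A)[0][2] = 3 * (-1) = -3
  (3A)[1][0] = 3 * (-3) = -9
  (3A)[1][1] = 3 * (-6) = -18
  (3A)[1][2] = 3 * (2) = 6
  (3A)[2][0] = 3 * (-2) = -6
  (3A)[2][1] = 3 * (-4) = -12
  (3A)[2][2] = 3 * (3) = 9
3A =
[       27       -27        -3 ]
[       -9       -18         6 ]
[       -6       -12         9 ]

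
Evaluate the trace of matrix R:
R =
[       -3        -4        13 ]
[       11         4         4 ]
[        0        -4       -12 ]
tr(R) = -3 + 4 - 12 = -11

The trace of a square matrix is the sum of its diagonal entries.
Diagonal entries of R: R[0][0] = -3, R[1][1] = 4, R[2][2] = -12.
tr(R) = -3 + 4 - 12 = -11.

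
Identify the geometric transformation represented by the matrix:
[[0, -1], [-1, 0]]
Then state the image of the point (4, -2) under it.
reflection across the line y = -x; image of (4, -2) is (2, -4)

This is a symmetric orthogonal matrix with determinant -1, which characterizes a reflection in ℝ².
The matrix [[0, -1], [-1, 0]] represents: reflection across the line y = -x.
Applying it to (4, -2): [0·4 + -1·-2, -1·4 + 0·-2] = (2, -4).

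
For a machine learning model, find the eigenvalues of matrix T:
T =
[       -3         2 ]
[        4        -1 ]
λ = -5, 1

Solve det(T - λI) = 0. For a 2×2 matrix the characteristic equation is λ² - (trace)λ + det = 0.
trace(T) = a + d = -3 - 1 = -4.
det(T) = a*d - b*c = (-3)*(-1) - (2)*(4) = 3 - 8 = -5.
Characteristic equation: λ² - (-4)λ + (-5) = 0.
Discriminant = (-4)² - 4*(-5) = 16 + 20 = 36.
λ = (-4 ± √36) / 2 = (-4 ± 6) / 2 = -5, 1.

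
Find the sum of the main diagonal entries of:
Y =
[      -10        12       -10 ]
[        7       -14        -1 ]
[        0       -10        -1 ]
tr(Y) = -10 - 14 - 1 = -25

The trace of a square matrix is the sum of its diagonal entries.
Diagonal entries of Y: Y[0][0] = -10, Y[1][1] = -14, Y[2][2] = -1.
tr(Y) = -10 - 14 - 1 = -25.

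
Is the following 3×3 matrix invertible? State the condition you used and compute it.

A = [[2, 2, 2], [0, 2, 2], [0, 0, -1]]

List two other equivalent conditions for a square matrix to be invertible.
Yes, invertible; det(A) = -4 ≠ 0. Equivalent conditions: rank(A) = 3; Ax = 0 has only the trivial solution; 0 is not an eigenvalue; the columns of A are linearly independent.

To check invertibility, compute det(A).
The given matrix is triangular, so det(A) equals the product of its diagonal entries = -4 ≠ 0.
Since det(A) ≠ 0, A is invertible.
Equivalent conditions for a square matrix A to be invertible:
- rank(A) = 3 (full rank).
- The homogeneous system Ax = 0 has only the trivial solution x = 0.
- 0 is not an eigenvalue of A.
- The columns (equivalently rows) of A are linearly independent.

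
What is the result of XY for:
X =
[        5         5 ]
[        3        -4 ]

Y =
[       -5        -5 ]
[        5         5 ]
XY =
[        0         0 ]
[      -35       -35 ]

Matrix multiplication: (XY)[i][j] = sum over k of X[i][k] * Y[k][j].
  (XY)[0][0] = (5)*(-5) + (5)*(5) = 0
  (XY)[0][1] = (5)*(-5) + (5)*(5) = 0
  (XY)[1][0] = (3)*(-5) + (-4)*(5) = -35
  (XY)[1][1] = (3)*(-5) + (-4)*(5) = -35
XY =
[        0         0 ]
[      -35       -35 ]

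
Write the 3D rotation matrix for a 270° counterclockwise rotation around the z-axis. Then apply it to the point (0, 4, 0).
R = [[0, 1, 0], [-1, 0, 0], [0, 0, 1]]; R·(0, 4, 0) = (4, 0, 0)

Rotation matrix for 270° around z-axis:
cos(270°) = 0, sin(270°) = -1
R = [[0, 1, 0], [-1, 0, 0], [0, 0, 1]]
Apply to (0, 4, 0): R·[0, 4, 0]ᵀ = (4, 0, 0)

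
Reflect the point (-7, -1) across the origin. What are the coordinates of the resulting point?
(7, 1)

Reflection across origin: (-7, -1) → (7, 1)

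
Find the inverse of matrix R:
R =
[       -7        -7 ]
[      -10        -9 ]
det(R) = -7
R⁻¹ =
[      9/7        -1 ]
[    -10/7         1 ]

For a 2×2 matrix R = [[a, b], [c, d]] with det(R) ≠ 0, R⁻¹ = (1/det(R)) * [[d, -b], [-c, a]].
det(R) = (-7)*(-9) - (-7)*(-10) = 63 - 70 = -7.
R⁻¹ = (1/-7) * [[-9, 7], [10, -7]].
Dividing each entry by -7 and reducing:
R⁻¹ =
[      9/7        -1 ]
[    -10/7         1 ]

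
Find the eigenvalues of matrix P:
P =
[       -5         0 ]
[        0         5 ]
λ = -5, 5

Solve det(P - λI) = 0. For a 2×2 matrix the characteristic equation is λ² - (trace)λ + det = 0.
trace(P) = a + d = -5 + 5 = 0.
det(P) = a*d - b*c = (-5)*(5) - (0)*(0) = -25 - 0 = -25.
Characteristic equation: λ² - (0)λ + (-25) = 0.
Discriminant = (0)² - 4*(-25) = 0 + 100 = 100.
λ = (0 ± √100) / 2 = (0 ± 10) / 2 = -5, 5.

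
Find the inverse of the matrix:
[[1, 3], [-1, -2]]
[[-2, -3], [1, 1]]

For [[a,b],[c,d]], inverse = (1/det)·[[d,-b],[-c,a]]
det = 1·-2 - 3·-1 = 1
Inverse = (1/1)·[[-2, -3], [1, 1]]
        = [[-2, -3], [1, 1]]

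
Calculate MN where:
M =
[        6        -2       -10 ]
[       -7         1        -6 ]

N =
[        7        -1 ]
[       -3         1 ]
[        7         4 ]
MN =
[      -22       -48 ]
[      -94       -16 ]

Matrix multiplication: (MN)[i][j] = sum over k of M[i][k] * N[k][j].
  (MN)[0][0] = (6)*(7) + (-2)*(-3) + (-10)*(7) = -22
  (MN)[0][1] = (6)*(-1) + (-2)*(1) + (-10)*(4) = -48
  (MN)[1][0] = (-7)*(7) + (1)*(-3) + (-6)*(7) = -94
  (MN)[1][1] = (-7)*(-1) + (1)*(1) + (-6)*(4) = -16
MN =
[      -22       -48 ]
[      -94       -16 ]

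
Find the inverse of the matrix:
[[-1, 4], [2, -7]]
[[7, 4], [2, 1]]

For [[a,b],[c,d]], inverse = (1/det)·[[d,-b],[-c,a]]
det = -1·-7 - 4·2 = -1
Inverse = (1/-1)·[[-7, -4], [-2, -1]]
        = [[7, 4], [2, 1]]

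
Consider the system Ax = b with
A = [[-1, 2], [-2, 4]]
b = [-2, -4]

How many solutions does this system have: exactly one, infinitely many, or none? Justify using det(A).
Infinitely many solutions

det(A) = (-1)*(4) - (2)*(-2) = 0, so A is singular (column 2 is -2 times column 1).
b = [-2, -4] = 2 * column 1 of A, so b lies in the column space of A.
A singular matrix whose right-hand side is in its column space gives a 1-parameter family of solutions — infinitely many.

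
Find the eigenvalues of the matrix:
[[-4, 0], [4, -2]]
λ = -4 and λ = -2

Characteristic equation: det(A - λI) = 0
λ² - (trace)λ + (det) = 0
λ² - (-6)λ + (8) = 0
λ² + 6λ + 8 = 0
Solving: λ = -4, -2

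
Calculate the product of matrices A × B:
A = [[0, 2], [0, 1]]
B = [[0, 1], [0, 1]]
[[0, 2], [0, 1]]

Matrix multiplication:
C[0][0] = 0×0 + 2×0 = 0
C[0][1] = 0×1 + 2×1 = 2
C[1][0] = 0×0 + 1×0 = 0
C[1][1] = 0×1 + 1×1 = 1
Result: [[0, 2], [0, 1]]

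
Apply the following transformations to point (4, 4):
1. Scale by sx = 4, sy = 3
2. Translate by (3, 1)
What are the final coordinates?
(19, 13)

Step 1: Scale (4, 4) by (sx, sy) = (4, 3) → (16, 12)
Step 2: Translate by (3, 1) → (19, 13)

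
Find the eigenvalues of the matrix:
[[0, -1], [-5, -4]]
λ = -5 and λ = 1

Characteristic equation: det(A - λI) = 0
λ² - (trace)λ + (det) = 0
λ² - (-4)λ + (-5) = 0
λ² + 4λ - 5 = 0
Solving: λ = -5, 1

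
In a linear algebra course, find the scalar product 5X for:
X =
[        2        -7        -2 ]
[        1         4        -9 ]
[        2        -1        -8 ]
5X =
[       10       -35       -10 ]
[        5        20       -45 ]
[       10        -5       -40 ]

Scalar multiplication is elementwise: (5X)[i][j] = 5 * X[i][j].
  (5X)[0][0] = 5 * (2) = 10
  (5X)[0][1] = 5 * (-7) = -35
  (5X)[0][2] = 5 * (-2) = -10
  (5X)[1][0] = 5 * (1) = 5
  (5X)[1][1] = 5 * (4) = 20
  (5X)[1][2] = 5 * (-9) = -45
  (5X)[2][0] = 5 * (2) = 10
  (5X)[2][1] = 5 * (-1) = -5
  (5X)[2][2] = 5 * (-8) = -40
5X =
[       10       -35       -10 ]
[        5        20       -45 ]
[       10        -5       -40 ]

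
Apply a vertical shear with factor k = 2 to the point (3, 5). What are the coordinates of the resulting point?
(3, 11)

Shear matrix for vertical shear with factor k = 2:
[[1, 0], [2, 1]]
Result: (3, 5) → (3, 11)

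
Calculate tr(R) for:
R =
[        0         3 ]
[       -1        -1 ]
tr(R) = 0 - 1 = -1

The trace of a square matrix is the sum of its diagonal entries.
Diagonal entries of R: R[0][0] = 0, R[1][1] = -1.
tr(R) = 0 - 1 = -1.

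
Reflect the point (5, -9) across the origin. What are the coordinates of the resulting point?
(-5, 9)

Reflection across origin: (5, -9) → (-5, 9)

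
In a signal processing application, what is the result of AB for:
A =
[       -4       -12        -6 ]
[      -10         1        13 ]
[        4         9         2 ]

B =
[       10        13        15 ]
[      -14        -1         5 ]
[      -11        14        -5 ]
AB =
[      194      -124       -90 ]
[     -257        51      -210 ]
[     -108        71        95 ]

Matrix multiplication: (AB)[i][j] = sum over k of A[i][k] * B[k][j].
  (AB)[0][0] = (-4)*(10) + (-12)*(-14) + (-6)*(-11) = 194
  (AB)[0][1] = (-4)*(13) + (-12)*(-1) + (-6)*(14) = -124
  (AB)[0][2] = (-4)*(15) + (-12)*(5) + (-6)*(-5) = -90
  (AB)[1][0] = (-10)*(10) + (1)*(-14) + (13)*(-11) = -257
  (AB)[1][1] = (-10)*(13) + (1)*(-1) + (13)*(14) = 51
  (AB)[1][2] = (-10)*(15) + (1)*(5) + (13)*(-5) = -210
  (AB)[2][0] = (4)*(10) + (9)*(-14) + (2)*(-11) = -108
  (AB)[2][1] = (4)*(13) + (9)*(-1) + (2)*(14) = 71
  (AB)[2][2] = (4)*(15) + (9)*(5) + (2)*(-5) = 95
AB =
[      194      -124       -90 ]
[     -257        51      -210 ]
[     -108        71        95 ]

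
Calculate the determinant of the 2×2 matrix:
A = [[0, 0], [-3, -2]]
0

For A = [[a, b], [c, d]], det(A) = a*d - b*c.
det(A) = (0)*(-2) - (0)*(-3) = 0 - 0 = 0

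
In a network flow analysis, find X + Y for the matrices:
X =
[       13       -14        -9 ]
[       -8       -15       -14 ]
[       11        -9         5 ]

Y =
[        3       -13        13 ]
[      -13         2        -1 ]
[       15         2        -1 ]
X + Y =
[       16       -27         4 ]
[      -21       -13       -15 ]
[       26        -7         4 ]

Matrix addition is elementwise: (X+Y)[i][j] = X[i][j] + Y[i][j].
  (X+Y)[0][0] = (13) + (3) = 16
  (X+Y)[0][1] = (-14) + (-13) = -27
  (X+Y)[0][2] = (-9) + (13) = 4
  (X+Y)[1][0] = (-8) + (-13) = -21
  (X+Y)[1][1] = (-15) + (2) = -13
  (X+Y)[1][2] = (-14) + (-1) = -15
  (X+Y)[2][0] = (11) + (15) = 26
  (X+Y)[2][1] = (-9) + (2) = -7
  (X+Y)[2][2] = (5) + (-1) = 4
X + Y =
[       16       -27         4 ]
[      -21       -13       -15 ]
[       26        -7         4 ]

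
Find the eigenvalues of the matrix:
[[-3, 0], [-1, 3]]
λ = -3 and λ = 3

Characteristic equation: det(A - λI) = 0
λ² - (trace)λ + (det) = 0
λ² - (0)λ + (-9) = 0
λ² - 0λ - 9 = 0
Solving: λ = -3, 3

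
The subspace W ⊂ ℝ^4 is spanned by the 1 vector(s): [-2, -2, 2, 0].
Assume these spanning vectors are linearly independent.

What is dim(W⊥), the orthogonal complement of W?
dim(W⊥) = 3

For any subspace W of ℝ^n, dim(W) + dim(W⊥) = n (the whole-space dimension).
Here the given 1 vectors are linearly independent, so dim(W) = 1.
Thus dim(W⊥) = n - dim(W) = 4 - 1 = 3.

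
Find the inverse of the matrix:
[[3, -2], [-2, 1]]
[[-1, -2], [-2, -3]]

For [[a,b],[c,d]], inverse = (1/det)·[[d,-b],[-c,a]]
det = 3·1 - -2·-2 = -1
Inverse = (1/-1)·[[1, 2], [2, 3]]
        = [[-1, -2], [-2, -3]]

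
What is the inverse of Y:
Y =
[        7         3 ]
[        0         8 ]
det(Y) = 56
Y⁻¹ =
[      1/7     -3/56 ]
[        0       1/8 ]

For a 2×2 matrix Y = [[a, b], [c, d]] with det(Y) ≠ 0, Y⁻¹ = (1/det(Y)) * [[d, -b], [-c, a]].
det(Y) = (7)*(8) - (3)*(0) = 56 - 0 = 56.
Y⁻¹ = (1/56) * [[8, -3], [0, 7]].
Dividing each entry by 56 and reducing:
Y⁻¹ =
[      1/7     -3/56 ]
[        0       1/8 ]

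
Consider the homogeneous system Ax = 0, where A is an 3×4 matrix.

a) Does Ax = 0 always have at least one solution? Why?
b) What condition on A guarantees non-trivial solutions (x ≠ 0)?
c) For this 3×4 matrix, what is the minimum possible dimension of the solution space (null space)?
a) Yes, x = 0 is always a solution. b) When A has linearly dependent columns (rank < n). c) Minimum nullity = 1.

a) x = 0 satisfies A·0 = 0, so the zero vector is always a solution.
b) Non-trivial solutions exist iff the columns of A are linearly dependent, equivalently rank(A) < n (the number of columns).
c) By rank-nullity, rank(A) + nullity(A) = n = 4. Since A has only 3 rows, rank(A) ≤ 3, so nullity(A) ≥ 4 - 3 = 1.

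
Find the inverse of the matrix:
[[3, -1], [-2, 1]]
[[1, 1], [2, 3]]

For [[a,b],[c,d]], inverse = (1/det)·[[d,-b],[-c,a]]
det = 3·1 - -1·-2 = 1
Inverse = (1/1)·[[1, 1], [2, 3]]
        = [[1, 1], [2, 3]]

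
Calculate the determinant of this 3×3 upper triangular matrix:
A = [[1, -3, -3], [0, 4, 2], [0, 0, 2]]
8

The determinant of a triangular matrix is the product of its diagonal entries (the off-diagonal entries above the diagonal do not affect it).
det(A) = (1) * (4) * (2) = 8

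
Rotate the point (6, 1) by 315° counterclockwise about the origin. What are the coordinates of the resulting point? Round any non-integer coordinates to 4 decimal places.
(4.9497, -3.5355)

Rotation matrix R(θ) = [[cos θ, -sin θ], [sin θ, cos θ]]; for θ = 315°:
R = [[√2/2, √2/2], [-√2/2, √2/2]]
Result: R × [6, 1]ᵀ = [√2/2·6 + (√2/2)·1, -√2/2·6 + (√2/2)·1]ᵀ = (4.9497, -3.5355)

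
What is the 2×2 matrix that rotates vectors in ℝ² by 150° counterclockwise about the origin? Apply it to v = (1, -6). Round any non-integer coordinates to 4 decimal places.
R = [[-√3/2, -1/2], [1/2, -√3/2]]; R·v = (2.1340, 5.6962)

A counterclockwise rotation by angle θ in ℝ² has matrix R(θ) = [[cos θ, -sin θ], [sin θ, cos θ]].
For θ = 150°: cos θ = -√3/2, sin θ = 1/2.
R(150°) = [[-√3/2, -1/2], [1/2, -√3/2]].
R·v = [-√3/2·1 + (-1/2)·-6, 1/2·1 + -√3/2·-6] = (2.1340, 5.6962).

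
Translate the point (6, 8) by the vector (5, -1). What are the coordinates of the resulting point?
(11, 7)

Translation by (5, -1):
x' = 6 + 5 = 11
y' = 8 + -1 = 7
Homogeneous matrix: [[1, 0, 5], [0, 1, -1], [0, 0, 1]]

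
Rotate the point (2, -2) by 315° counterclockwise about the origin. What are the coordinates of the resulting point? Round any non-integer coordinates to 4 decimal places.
(0.0000, -2.8284)

Rotation matrix R(θ) = [[cos θ, -sin θ], [sin θ, cos θ]]; for θ = 315°:
R = [[√2/2, √2/2], [-√2/2, √2/2]]
Result: R × [2, -2]ᵀ = [√2/2·2 + (√2/2)·-2, -√2/2·2 + (√2/2)·-2]ᵀ = (0.0000, -2.8284)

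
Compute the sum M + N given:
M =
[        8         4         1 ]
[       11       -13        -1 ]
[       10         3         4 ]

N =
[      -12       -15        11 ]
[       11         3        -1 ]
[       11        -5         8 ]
M + N =
[       -4       -11        12 ]
[       22       -10        -2 ]
[       21        -2        12 ]

Matrix addition is elementwise: (M+N)[i][j] = M[i][j] + N[i][j].
  (M+N)[0][0] = (8) + (-12) = -4
  (M+N)[0][1] = (4) + (-15) = -11
  (M+N)[0][2] = (1) + (11) = 12
  (M+N)[1][0] = (11) + (11) = 22
  (M+N)[1][1] = (-13) + (3) = -10
  (M+N)[1][2] = (-1) + (-1) = -2
  (M+N)[2][0] = (10) + (11) = 21
  (M+N)[2][1] = (3) + (-5) = -2
  (M+N)[2][2] = (4) + (8) = 12
M + N =
[       -4       -11        12 ]
[       22       -10        -2 ]
[       21        -2        12 ]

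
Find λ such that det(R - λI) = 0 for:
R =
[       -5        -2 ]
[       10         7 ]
λ = -3, 5

Solve det(R - λI) = 0. For a 2×2 matrix the characteristic equation is λ² - (trace)λ + det = 0.
trace(R) = a + d = -5 + 7 = 2.
det(R) = a*d - b*c = (-5)*(7) - (-2)*(10) = -35 + 20 = -15.
Characteristic equation: λ² - (2)λ + (-15) = 0.
Discriminant = (2)² - 4*(-15) = 4 + 60 = 64.
λ = (2 ± √64) / 2 = (2 ± 8) / 2 = -3, 5.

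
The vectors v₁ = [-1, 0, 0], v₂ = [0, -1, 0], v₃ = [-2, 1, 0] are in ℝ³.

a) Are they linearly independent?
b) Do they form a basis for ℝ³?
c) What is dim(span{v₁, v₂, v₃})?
Not independent, not a basis, dim(span) = 2

Check whether v₃ can be written as a linear combination of v₁ and v₂.
v₃ = (2)·v₁ + (-1)·v₂ = [-2, 1, 0], so the three vectors are linearly dependent.
Thus they do not form a basis for ℝ³, and dim(span{v₁, v₂, v₃}) = 2 (spanned by v₁ and v₂).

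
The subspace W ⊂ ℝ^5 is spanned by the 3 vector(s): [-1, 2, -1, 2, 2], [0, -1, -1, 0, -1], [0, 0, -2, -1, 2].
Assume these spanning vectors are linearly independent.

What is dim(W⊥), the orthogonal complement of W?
dim(W⊥) = 2

For any subspace W of ℝ^n, dim(W) + dim(W⊥) = n (the whole-space dimension).
Here the given 3 vectors are linearly independent, so dim(W) = 3.
Thus dim(W⊥) = n - dim(W) = 5 - 3 = 2.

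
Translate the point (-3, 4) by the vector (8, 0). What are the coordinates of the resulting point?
(5, 4)

Translation by (8, 0):
x' = -3 + 8 = 5
y' = 4 + 0 = 4
Homogeneous matrix: [[1, 0, 8], [0, 1, 0], [0, 0, 1]]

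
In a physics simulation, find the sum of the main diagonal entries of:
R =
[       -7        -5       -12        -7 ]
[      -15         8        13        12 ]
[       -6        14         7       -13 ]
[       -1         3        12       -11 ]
tr(R) = -7 + 8 + 7 - 11 = -3

The trace of a square matrix is the sum of its diagonal entries.
Diagonal entries of R: R[0][0] = -7, R[1][1] = 8, R[2][2] = 7, R[3][3] = -11.
tr(R) = -7 + 8 + 7 - 11 = -3.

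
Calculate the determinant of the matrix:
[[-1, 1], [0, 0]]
0

For a 2×2 matrix [[a, b], [c, d]], det = ad - bc
det = (-1)(0) - (1)(0) = 0 - 0 = 0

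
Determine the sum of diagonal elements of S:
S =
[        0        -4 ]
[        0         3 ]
tr(S) = 0 + 3 = 3

The trace of a square matrix is the sum of its diagonal entries.
Diagonal entries of S: S[0][0] = 0, S[1][1] = 3.
tr(S) = 0 + 3 = 3.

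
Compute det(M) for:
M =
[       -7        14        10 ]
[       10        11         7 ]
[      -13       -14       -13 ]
det(M) = 891

Expand along row 0 (cofactor expansion): det(M) = a*(e*i - f*h) - b*(d*i - f*g) + c*(d*h - e*g), where the 3×3 is [[a, b, c], [d, e, f], [g, h, i]].
Minor M_00 = (11)*(-13) - (7)*(-14) = -143 + 98 = -45.
Minor M_01 = (10)*(-13) - (7)*(-13) = -130 + 91 = -39.
Minor M_02 = (10)*(-14) - (11)*(-13) = -140 + 143 = 3.
det(M) = (-7)*(-45) - (14)*(-39) + (10)*(3) = 315 + 546 + 30 = 891.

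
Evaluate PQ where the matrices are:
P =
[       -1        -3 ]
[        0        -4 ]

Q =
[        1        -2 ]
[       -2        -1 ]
PQ =
[        5         5 ]
[        8         4 ]

Matrix multiplication: (PQ)[i][j] = sum over k of P[i][k] * Q[k][j].
  (PQ)[0][0] = (-1)*(1) + (-3)*(-2) = 5
  (PQ)[0][1] = (-1)*(-2) + (-3)*(-1) = 5
  (PQ)[1][0] = (0)*(1) + (-4)*(-2) = 8
  (PQ)[1][1] = (0)*(-2) + (-4)*(-1) = 4
PQ =
[        5         5 ]
[        8         4 ]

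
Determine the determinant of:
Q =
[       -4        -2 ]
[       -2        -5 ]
det(Q) = 16

For a 2×2 matrix [[a, b], [c, d]], det = a*d - b*c.
det(Q) = (-4)*(-5) - (-2)*(-2) = 20 - 4 = 16.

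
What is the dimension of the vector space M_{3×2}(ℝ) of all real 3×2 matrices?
Dimension = 6

A real 3×2 matrix is determined by its 3·2 = 6 independent entries.
A standard basis is {E_ij : 1 ≤ i ≤ 3, 1 ≤ j ≤ 2}, where E_ij has a 1 in position (i, j) and 0 elsewhere — there are 6 such matrices, and they are linearly independent and span M_{3×2}(ℝ).
Therefore dim(M_{3×2}(ℝ)) = 6.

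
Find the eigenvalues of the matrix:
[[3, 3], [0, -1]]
λ = -1 and λ = 3

Characteristic equation: det(A - λI) = 0
λ² - (trace)λ + (det) = 0
λ² - (2)λ + (-3) = 0
λ² - 2λ - 3 = 0
Solving: λ = -1, 3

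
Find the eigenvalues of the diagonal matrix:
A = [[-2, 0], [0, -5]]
λ₁ = -2, λ₂ = -5

The characteristic polynomial of A is det(A - λI) = (-2 - λ)(-5 - λ) = 0.
The roots are λ = -2 and λ = -5, so the eigenvalues are the diagonal entries.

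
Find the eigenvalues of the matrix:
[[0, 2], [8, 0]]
λ = -4 and λ = 4

Characteristic equation: det(A - λI) = 0
λ² - (trace)λ + (det) = 0
λ² - (0)λ + (-16) = 0
λ² - 0λ - 16 = 0
Solving: λ = -4, 4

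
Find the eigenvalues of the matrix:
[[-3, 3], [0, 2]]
λ = -3 and λ = 2

Characteristic equation: det(A - λI) = 0
λ² - (trace)λ + (det) = 0
λ² - (-1)λ + (-6) = 0
λ² + 1λ - 6 = 0
Solving: λ = -3, 2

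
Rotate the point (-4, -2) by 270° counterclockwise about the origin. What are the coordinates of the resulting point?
(-2, 4)

Rotation matrix R(θ) = [[cos θ, -sin θ], [sin θ, cos θ]]; for θ = 270°:
R = [[0, 1], [-1, 0]]
Result: R × [-4, -2]ᵀ = [0·-4 + (1)·-2, -1·-4 + (0)·-2]ᵀ = (-2, 4)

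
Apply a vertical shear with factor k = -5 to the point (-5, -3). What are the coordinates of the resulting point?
(-5, 22)

Shear matrix for vertical shear with factor k = -5:
[[1, 0], [-5, 1]]
Result: (-5, -3) → (-5, 22)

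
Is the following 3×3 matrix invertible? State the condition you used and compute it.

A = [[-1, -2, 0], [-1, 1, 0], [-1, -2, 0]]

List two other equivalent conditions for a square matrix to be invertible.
No, not invertible; det(A) = 0 (two rows are equal, so the rows are linearly dependent). Equivalent conditions (failing for this A): rank(A) < 3; Ax = 0 has non-trivial solutions; 0 is an eigenvalue; the columns are linearly dependent.

To check invertibility, compute det(A).
In this matrix, row 0 and the last row are identical, so one row is a scalar multiple of another and the rows are linearly dependent.
A matrix with linearly dependent rows has det = 0 and is not invertible.
Equivalent failed conditions:
- rank(A) < 3.
- Ax = 0 has non-trivial solutions.
- 0 is an eigenvalue.
- The columns are linearly dependent.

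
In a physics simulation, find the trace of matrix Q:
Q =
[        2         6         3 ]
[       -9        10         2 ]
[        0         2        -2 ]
tr(Q) = 2 + 10 - 2 = 10

The trace of a square matrix is the sum of its diagonal entries.
Diagonal entries of Q: Q[0][0] = 2, Q[1][1] = 10, Q[2][2] = -2.
tr(Q) = 2 + 10 - 2 = 10.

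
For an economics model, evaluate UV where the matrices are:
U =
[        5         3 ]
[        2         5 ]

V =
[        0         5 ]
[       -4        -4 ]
UV =
[      -12        13 ]
[      -20       -10 ]

Matrix multiplication: (UV)[i][j] = sum over k of U[i][k] * V[k][j].
  (UV)[0][0] = (5)*(0) + (3)*(-4) = -12
  (UV)[0][1] = (5)*(5) + (3)*(-4) = 13
  (UV)[1][0] = (2)*(0) + (5)*(-4) = -20
  (UV)[1][1] = (2)*(5) + (5)*(-4) = -10
UV =
[      -12        13 ]
[      -20       -10 ]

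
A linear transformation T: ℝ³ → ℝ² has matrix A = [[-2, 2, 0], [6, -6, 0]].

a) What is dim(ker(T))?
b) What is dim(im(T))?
dim(ker) = 2, dim(im) = 1

Observe that row 2 = -3 × row 1 (so the rows are linearly dependent).
Thus rank(A) = 1 (only one linearly independent row).
dim(im(T)) = rank(A) = 1.
By the rank-nullity theorem applied to T: ℝ³ → ℝ², rank(A) + nullity(A) = 3 (the domain dimension), so dim(ker(T)) = 3 - 1 = 2.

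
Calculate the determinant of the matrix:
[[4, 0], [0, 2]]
8

For a 2×2 matrix [[a, b], [c, d]], det = ad - bc
det = (4)(2) - (0)(0) = 8 - 0 = 8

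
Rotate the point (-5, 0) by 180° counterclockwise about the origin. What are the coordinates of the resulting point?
(5, 0)

Rotation matrix R(θ) = [[cos θ, -sin θ], [sin θ, cos θ]]; for θ = 180°:
R = [[-1, 0], [0, -1]]
Result: R × [-5, 0]ᵀ = [-1·-5 + (0)·0, 0·-5 + (-1)·0]ᵀ = (5, 0)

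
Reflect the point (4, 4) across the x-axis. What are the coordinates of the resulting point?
(4, -4)

Reflection across x-axis: (4, 4) → (4, -4)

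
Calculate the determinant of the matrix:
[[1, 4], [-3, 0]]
12

For a 2×2 matrix [[a, b], [c, d]], det = ad - bc
det = (1)(0) - (4)(-3) = 0 - -12 = 12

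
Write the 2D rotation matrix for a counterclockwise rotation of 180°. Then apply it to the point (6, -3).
R = [[-1, 0], [0, -1]]; R·(6, -3) = (-6, 3)

Rotation matrix formula: R(θ) = [[cos θ, -sin θ], [sin θ, cos θ]]
For θ = 180°:
cos(180°) = -1
sin(180°) = 0
R = [[-1, 0], [0, -1]]
Apply to (6, -3): [-1·6 + (0)·-3, 0·6 + -1·-3] = (-6, 3)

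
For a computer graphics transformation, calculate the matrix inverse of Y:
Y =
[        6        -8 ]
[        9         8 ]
det(Y) = 120
Y⁻¹ =
[     1/15      1/15 ]
[    -3/40      1/20 ]

For a 2×2 matrix Y = [[a, b], [c, d]] with det(Y) ≠ 0, Y⁻¹ = (1/det(Y)) * [[d, -b], [-c, a]].
det(Y) = (6)*(8) - (-8)*(9) = 48 + 72 = 120.
Y⁻¹ = (1/120) * [[8, 8], [-9, 6]].
Dividing each entry by 120 and reducing:
Y⁻¹ =
[     1/15      1/15 ]
[    -3/40      1/20 ]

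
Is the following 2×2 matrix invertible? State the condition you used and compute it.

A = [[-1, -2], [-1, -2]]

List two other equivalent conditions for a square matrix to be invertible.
No, not invertible; det(A) = 0 (two rows are equal, so the rows are linearly dependent). Equivalent conditions (failing for this A): rank(A) < 2; Ax = 0 has non-trivial solutions; 0 is an eigenvalue; the columns are linearly dependent.

To check invertibility, compute det(A).
In this matrix, row 0 and the last row are identical, so one row is a scalar multiple of another and the rows are linearly dependent.
A matrix with linearly dependent rows has det = 0 and is not invertible.
Equivalent failed conditions:
- rank(A) < 2.
- Ax = 0 has non-trivial solutions.
- 0 is an eigenvalue.
- The columns are linearly dependent.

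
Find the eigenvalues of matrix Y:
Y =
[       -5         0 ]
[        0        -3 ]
λ = -5, -3

Solve det(Y - λI) = 0. For a 2×2 matrix the characteristic equation is λ² - (trace)λ + det = 0.
trace(Y) = a + d = -5 - 3 = -8.
det(Y) = a*d - b*c = (-5)*(-3) - (0)*(0) = 15 - 0 = 15.
Characteristic equation: λ² - (-8)λ + (15) = 0.
Discriminant = (-8)² - 4*(15) = 64 - 60 = 4.
λ = (-8 ± √4) / 2 = (-8 ± 2) / 2 = -5, -3.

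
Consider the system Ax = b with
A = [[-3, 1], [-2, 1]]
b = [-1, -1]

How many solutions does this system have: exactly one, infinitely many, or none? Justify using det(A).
Exactly one solution

Compute det(A) = (-3)*(1) - (1)*(-2) = -1.
Because det(A) ≠ 0, A is invertible and Ax = b has a unique solution for every b (here x = A⁻¹ b).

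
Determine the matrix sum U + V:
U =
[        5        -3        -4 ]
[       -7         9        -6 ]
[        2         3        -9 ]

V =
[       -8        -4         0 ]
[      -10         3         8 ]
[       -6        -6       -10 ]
U + V =
[       -3        -7        -4 ]
[      -17        12         2 ]
[       -4        -3       -19 ]

Matrix addition is elementwise: (U+V)[i][j] = U[i][j] + V[i][j].
  (U+V)[0][0] = (5) + (-8) = -3
  (U+V)[0][1] = (-3) + (-4) = -7
  (U+V)[0][2] = (-4) + (0) = -4
  (U+V)[1][0] = (-7) + (-10) = -17
  (U+V)[1][1] = (9) + (3) = 12
  (U+V)[1][2] = (-6) + (8) = 2
  (U+V)[2][0] = (2) + (-6) = -4
  (U+V)[2][1] = (3) + (-6) = -3
  (U+V)[2][2] = (-9) + (-10) = -19
U + V =
[       -3        -7        -4 ]
[      -17        12         2 ]
[       -4        -3       -19 ]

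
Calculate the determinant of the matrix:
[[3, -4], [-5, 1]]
-17

For a 2×2 matrix [[a, b], [c, d]], det = ad - bc
det = (3)(1) - (-4)(-5) = 3 - 20 = -17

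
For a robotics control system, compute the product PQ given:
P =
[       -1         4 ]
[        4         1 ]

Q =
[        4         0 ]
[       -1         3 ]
PQ =
[       -8        12 ]
[       15         3 ]

Matrix multiplication: (PQ)[i][j] = sum over k of P[i][k] * Q[k][j].
  (PQ)[0][0] = (-1)*(4) + (4)*(-1) = -8
  (PQ)[0][1] = (-1)*(0) + (4)*(3) = 12
  (PQ)[1][0] = (4)*(4) + (1)*(-1) = 15
  (PQ)[1][1] = (4)*(0) + (1)*(3) = 3
PQ =
[       -8        12 ]
[       15         3 ]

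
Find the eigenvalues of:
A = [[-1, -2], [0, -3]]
λ = -3, -1

Solve det(A - λI) = 0. For a 2×2 matrix this is λ² - (trace)λ + det = 0.
trace(A) = -1 - 3 = -4.
det(A) = (-1)*(-3) - (-2)*(0) = 3 - 0 = 3.
Characteristic equation: λ² - (-4)λ + (3) = 0.
Discriminant: (-4)² - 4*(3) = 16 - 12 = 4.
Roots: λ = (-4 ± √4) / 2 = -3, -1.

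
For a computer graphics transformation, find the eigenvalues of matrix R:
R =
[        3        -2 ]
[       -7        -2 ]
λ = -4, 5

Solve det(R - λI) = 0. For a 2×2 matrix the characteristic equation is λ² - (trace)λ + det = 0.
trace(R) = a + d = 3 - 2 = 1.
det(R) = a*d - b*c = (3)*(-2) - (-2)*(-7) = -6 - 14 = -20.
Characteristic equation: λ² - (1)λ + (-20) = 0.
Discriminant = (1)² - 4*(-20) = 1 + 80 = 81.
λ = (1 ± √81) / 2 = (1 ± 9) / 2 = -4, 5.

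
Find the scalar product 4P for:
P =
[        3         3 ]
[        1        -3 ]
4P =
[       12        12 ]
[        4       -12 ]

Scalar multiplication is elementwise: (4P)[i][j] = 4 * P[i][j].
  (4P)[0][0] = 4 * (3) = 12
  (4P)[0][1] = 4 * (3) = 12
  (4P)[1][0] = 4 * (1) = 4
  (4P)[1][1] = 4 * (-3) = -12
4P =
[       12        12 ]
[        4       -12 ]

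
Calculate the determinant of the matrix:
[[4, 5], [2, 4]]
6

For a 2×2 matrix [[a, b], [c, d]], det = ad - bc
det = (4)(4) - (5)(2) = 16 - 10 = 6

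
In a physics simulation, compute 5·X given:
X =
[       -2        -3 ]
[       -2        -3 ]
5X =
[      -10       -15 ]
[      -10       -15 ]

Scalar multiplication is elementwise: (5X)[i][j] = 5 * X[i][j].
  (5X)[0][0] = 5 * (-2) = -10
  (5X)[0][1] = 5 * (-3) = -15
  (5X)[1][0] = 5 * (-2) = -10
  (5X)[1][1] = 5 * (-3) = -15
5X =
[      -10       -15 ]
[      -10       -15 ]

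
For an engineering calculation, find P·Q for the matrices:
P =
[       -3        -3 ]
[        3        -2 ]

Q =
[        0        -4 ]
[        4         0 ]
PQ =
[      -12        12 ]
[       -8       -12 ]

Matrix multiplication: (PQ)[i][j] = sum over k of P[i][k] * Q[k][j].
  (PQ)[0][0] = (-3)*(0) + (-3)*(4) = -12
  (PQ)[0][1] = (-3)*(-4) + (-3)*(0) = 12
  (PQ)[1][0] = (3)*(0) + (-2)*(4) = -8
  (PQ)[1][1] = (3)*(-4) + (-2)*(0) = -12
PQ =
[      -12        12 ]
[       -8       -12 ]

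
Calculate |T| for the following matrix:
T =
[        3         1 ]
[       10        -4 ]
det(T) = -22

For a 2×2 matrix [[a, b], [c, d]], det = a*d - b*c.
det(T) = (3)*(-4) - (1)*(10) = -12 - 10 = -22.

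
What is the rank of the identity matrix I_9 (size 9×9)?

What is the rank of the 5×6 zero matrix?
rank(I_9) = 9, rank(0) = 0

The identity I_9 has 9 columns that are the standard basis vectors e_1, …, e_9. These are linearly independent, so all 9 columns are pivots and rank(I_9) = 9.
The 5×6 zero matrix has every entry zero, so every row is the zero row and there are no pivots; rank(0) = 0.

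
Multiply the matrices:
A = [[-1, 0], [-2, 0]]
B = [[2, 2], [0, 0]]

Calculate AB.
[[-2, -2], [-4, -4]]

Each entry (i,j) of AB = sum over k of A[i][k]*B[k][j].
(AB)[0][0] = (-1)*(2) + (0)*(0) = -2
(AB)[0][1] = (-1)*(2) + (0)*(0) = -2
(AB)[1][0] = (-2)*(2) + (0)*(0) = -4
(AB)[1][1] = (-2)*(2) + (0)*(0) = -4
AB = [[-2, -2], [-4, -4]]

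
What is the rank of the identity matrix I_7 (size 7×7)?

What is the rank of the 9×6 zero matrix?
rank(I_7) = 7, rank(0) = 0

The identity I_7 has 7 columns that are the standard basis vectors e_1, …, e_7. These are linearly independent, so all 7 columns are pivots and rank(I_7) = 7.
The 9×6 zero matrix has every entry zero, so every row is the zero row and there are no pivots; rank(0) = 0.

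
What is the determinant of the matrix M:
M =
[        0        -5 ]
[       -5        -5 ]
det(M) = -25

For a 2×2 matrix [[a, b], [c, d]], det = a*d - b*c.
det(M) = (0)*(-5) - (-5)*(-5) = 0 - 25 = -25.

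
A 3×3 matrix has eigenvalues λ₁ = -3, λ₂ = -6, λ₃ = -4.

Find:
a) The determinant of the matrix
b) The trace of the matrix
det = -72, trace = -13

Two standard eigenvalue identities:
- det(A) equals the product of the eigenvalues (counted with multiplicity).
- trace(A) equals the sum of the eigenvalues.
det(A) = (-3)*(-6)*(-4) = -72.
trace(A) = -3 - 6 - 4 = -13.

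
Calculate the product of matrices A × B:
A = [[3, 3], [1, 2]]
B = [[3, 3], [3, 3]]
[[18, 18], [9, 9]]

Matrix multiplication:
C[0][0] = 3×3 + 3×3 = 18
C[0][1] = 3×3 + 3×3 = 18
C[1][0] = 1×3 + 2×3 = 9
C[1][1] = 1×3 + 2×3 = 9
Result: [[18, 18], [9, 9]]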